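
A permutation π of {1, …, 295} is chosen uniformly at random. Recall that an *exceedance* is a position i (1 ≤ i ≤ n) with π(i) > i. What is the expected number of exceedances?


Write X = Σ_{i=1}^{295} X_i, where X_i = 1_{π(i) > i}.
For each fixed i, π(i) is uniform over {1, …, 295} (marginal of a uniform permutation), so P[π(i) > i] = (n − i)/n. Summing: Σ_{i=1}^{295} (n − i)/n = (0 + 1 + … + 294)/295 = 295(295 − 1)/(2·295) = (295 − 1)/2.
Hence E[X] = Σ_{i=1}^{295} (295 − i)/295 = 147 ≈ 147.0000.

E[X] = 147 = 147.0000.


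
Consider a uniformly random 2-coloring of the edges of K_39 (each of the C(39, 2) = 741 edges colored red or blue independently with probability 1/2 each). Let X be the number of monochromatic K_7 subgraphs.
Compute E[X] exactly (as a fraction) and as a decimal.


Let X = Σ_S X_S over the C(39, 7) = 15380937 subsets S of size 7, where X_S = 1 if the K_7 on S is monochromatic.
For a fixed S, the K_7 on S has C(7, 2) = 21 edges. P[all 21 edges red] = (1/2)^21, and likewise for blue, so P[monochromatic] = 2·(1/2)^21 = 2^{1 − 21} = 1/1048576.
By linearity: E[X] = C(39, 7) · 2^{1 − 21} = 15380937 · 1/1048576 = 15380937/1048576.
Numerically: E[X] ≈ 14.668405.

E[X] = C(39,7)·2^(1−C(7,2)) = 15380937/1048576 ≈ 14.668405.


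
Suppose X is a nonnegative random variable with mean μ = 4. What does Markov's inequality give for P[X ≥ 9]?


μ = E[X] = 4, a = 9.
Markov: P[X ≥ 9] ≤ μ/a = (4)/9 = 4/9.
Numerically: ≈ 0.4444.
(Since a = 9 > μ = 4.0000, the bound 4/9 is < 1 and informative.)

P[X ≥ 9] ≤ 4/9 ≈ 0.4444.


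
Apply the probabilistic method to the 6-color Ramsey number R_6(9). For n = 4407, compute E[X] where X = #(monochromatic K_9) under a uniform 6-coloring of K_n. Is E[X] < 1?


E[X] = C(4407, 9) · 6^{1 − 36} = 1713856532599459170657070050 · 6^{−35} = 1713856532599459170657070050/1719070799748422591028658176.
As a reduced fraction: E[X] = 285642755433243195109511675/286511799958070431838109696 ≈ 0.9969668.
Is E[X] < 1? YES.
Since E[X] < 1, there exists a 6-coloring of K_{4407} with no monochromatic K_9; hence R_6(9) > 4407.

E[X] = 285642755433243195109511675/286511799958070431838109696 ≈ 0.9969668; E[X] < 1, so R_6(9) > 4407.


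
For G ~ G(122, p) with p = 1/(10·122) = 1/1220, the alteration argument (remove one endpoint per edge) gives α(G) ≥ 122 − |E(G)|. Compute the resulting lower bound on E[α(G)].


E[|E(G)|] = C(122, 2)·p = 7381 · (1/1220) = 121/20.
E[α(G)] ≥ n − E[|E(G)|] = 122 − 121/20 = 2319/20.
Numerically: ≈ 115.9500.
(This is only a lower bound; the true E[α(G)] may be larger.)

E[α(G)] ≥ 2319/20 ≈ 115.9500.


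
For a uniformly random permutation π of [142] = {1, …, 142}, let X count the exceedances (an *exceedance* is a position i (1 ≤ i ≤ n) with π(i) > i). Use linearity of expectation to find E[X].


Write X = Σ_{i=1}^{142} X_i, where X_i = 1_{π(i) > i}.
For each fixed i, π(i) is uniform over {1, …, 142} (marginal of a uniform permutation), so P[π(i) > i] = (n − i)/n. Summing: Σ_{i=1}^{142} (n − i)/n = (0 + 1 + … + 141)/142 = 142(142 − 1)/(2·142) = (142 − 1)/2.
Hence E[X] = Σ_{i=1}^{142} (142 − i)/142 = 141/2 ≈ 70.500000.

E[X] = 141/2 = 70.500000.


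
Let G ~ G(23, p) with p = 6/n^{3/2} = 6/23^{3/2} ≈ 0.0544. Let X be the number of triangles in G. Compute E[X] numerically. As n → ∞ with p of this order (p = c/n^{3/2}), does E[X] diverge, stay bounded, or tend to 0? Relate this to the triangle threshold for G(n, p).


Number of potential triangles: C(23, 3) = 1771.
Each occurs with probability p³ ≈ (0.0544)³ ≈ 1.609454e-04.
By linearity: E[X] = C(23, 3)·p³ ≈ 1771 · 1.609454e-04 ≈ 0.2850.
Since α = 3/2 > 1, p = c/n^{3/2} = o(1/n) is below the triangle threshold p ~ 1/n. Asymptotically E[X] ~ (c³/6)·n^{3(1−α)} = (6³/6)·n^{-1.5} → 0, so by Markov's inequality G has no triangles w.h.p.

E[X] ≈ 0.2850; in regime p = Θ(1/n^{3/2}) E[X] tends to 0 (below the triangle threshold p ~ 1/n).


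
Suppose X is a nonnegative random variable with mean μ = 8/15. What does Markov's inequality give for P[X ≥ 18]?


μ = E[X] = 8/15, a = 18.
Markov: P[X ≥ 18] ≤ μ/a = (8/15)/18 = 4/135.
Numerically: ≈ 0.0296.
(Since a = 18 > μ = 0.5333, the bound 4/135 is < 1 and informative.)

P[X ≥ 18] ≤ 4/135 ≈ 0.0296.


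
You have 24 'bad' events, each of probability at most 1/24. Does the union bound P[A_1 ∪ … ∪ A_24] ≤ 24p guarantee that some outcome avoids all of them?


Union bound: P[∪_{i=1}^{24} A_i] ≤ Σ_i P[A_i] ≤ 24·p = 24·(1/24) = 1.
Numerically: 1 ≈ 1.000.
Is 1 < 1? NO.
Since the bound 1 is ≥ 1, the union bound is uninformative here; it does NOT by itself certify existence.

24·p = 1 ≈ 1.000; existence NOT certified by the union bound.


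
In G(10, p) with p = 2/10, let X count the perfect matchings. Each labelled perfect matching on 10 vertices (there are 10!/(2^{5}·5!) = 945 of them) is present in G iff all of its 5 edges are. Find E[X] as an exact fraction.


K_10 has 10!/(2^{5}·5!) = 945 labelled perfect matchings.
For each such perfect matching H, let X_H = 1 if all 5 edges of H are present in G. Then P[X_H = 1] = p^{5} = (1/5)^{5} = 1/3125.
By linearity of expectation: E[X] = Σ_H E[X_H] = 945 · p^{5} = 945 · 1/3125 = 189/625.
Numerically: E[X] ≈ 0.302.

E[X] = 945 · (1/5)^{5} = 189/625 ≈ 0.302.


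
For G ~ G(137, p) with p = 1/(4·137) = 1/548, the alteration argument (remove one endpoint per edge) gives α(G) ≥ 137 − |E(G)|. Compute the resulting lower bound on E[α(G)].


E[|E(G)|] = C(137, 2)·p = 9316 · (1/548) = 17.
E[α(G)] ≥ n − E[|E(G)|] = 137 − 17 = 120.
Numerically: ≈ 120.00000.
(This is only a lower bound; the true E[α(G)] may be larger.)

E[α(G)] ≥ 120 ≈ 120.00000.


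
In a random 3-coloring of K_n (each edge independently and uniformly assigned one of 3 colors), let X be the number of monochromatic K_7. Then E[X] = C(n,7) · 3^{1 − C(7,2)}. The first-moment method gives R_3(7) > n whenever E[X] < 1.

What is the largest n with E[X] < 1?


We need C(n, 7) · 3^{1 − 21} < 1, i.e. C(n, 7) < 3^{21 − 1} = 3486784401.
Check values of n near the boundary:
  n = 76: C(76, 7) = 2186189400; 2186189400 < 3486784401? YES
  n = 77: C(77, 7) = 2404808340; 2404808340 < 3486784401? YES
  n = 78: C(78, 7) = 2641902120; 2641902120 < 3486784401? YES
  n = 79: C(79, 7) = 2898753715; 2898753715 < 3486784401? YES
  n = 80: C(80, 7) = 3176716400; 3176716400 < 3486784401? YES
  n = 81: C(81, 7) = 3477216600; 3477216600 < 3486784401? YES
  n = 82: C(82, 7) = 3801756816; 3801756816 < 3486784401? NO
The largest n with C(n, 7) < 3486784401 is n = 81 (where E[X] = 42928600/43046721 ≈ 0.9972560). Hence R_3(7) > 81, i.e. R_3(7) ≥ 82.

Largest n = 81; hence R_3(7) > 81.


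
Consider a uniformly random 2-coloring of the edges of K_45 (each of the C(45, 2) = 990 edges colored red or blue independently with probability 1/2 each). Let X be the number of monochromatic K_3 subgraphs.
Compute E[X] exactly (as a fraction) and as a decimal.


Let X = Σ_S X_S over the C(45, 3) = 14190 subsets S of size 3, where X_S = 1 if the K_3 on S is monochromatic.
For a fixed S, the K_3 on S has C(3, 2) = 3 edges. P[all 3 edges red] = (1/2)^3, and likewise for blue, so P[monochromatic] = 2·(1/2)^3 = 2^{1 − 3} = 1/4.
By linearity of expectation: E[X] = C(45, 3) · 2^{1 − 3} = 14190 · 1/4 = 7095/2.
Numerically: E[X] ≈ 3547.50000.

E[X] = C(45,3)·2^(1−C(3,2)) = 7095/2 ≈ 3547.50000.


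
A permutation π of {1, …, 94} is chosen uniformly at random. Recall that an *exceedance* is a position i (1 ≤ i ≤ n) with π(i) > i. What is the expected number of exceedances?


Write X = Σ_{i=1}^{94} X_i, where X_i = 1_{π(i) > i}.
For each fixed i, π(i) is uniform over {1, …, 94} (marginal of a uniform permutation), so P[π(i) > i] = (n − i)/n. Summing: Σ_{i=1}^{94} (n − i)/n = (0 + 1 + … + 93)/94 = 94(94 − 1)/(2·94) = (94 − 1)/2.
Hence E[X] = Σ_{i=1}^{94} (94 − i)/94 = 93/2 ≈ 46.500.

E[X] = 93/2 = 46.500.


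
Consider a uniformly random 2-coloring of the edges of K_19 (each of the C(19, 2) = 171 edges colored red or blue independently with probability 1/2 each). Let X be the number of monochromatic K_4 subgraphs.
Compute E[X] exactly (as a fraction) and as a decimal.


Let X = Σ_S X_S over the C(19, 4) = 3876 subsets S of size 4, where X_S = 1 if the K_4 on S is monochromatic.
For a fixed S, the K_4 on S has C(4, 2) = 6 edges. P[all 6 edges red] = (1/2)^6, and likewise for blue, so P[monochromatic] = 2·(1/2)^6 = 2^{1 − 6} = 1/32.
Summing: E[X] = C(19, 4) · 2^{1 − 6} = 3876 · 1/32 = 969/8.
Numerically: E[X] ≈ 121.125000.

E[X] = C(19,4)·2^(1−C(4,2)) = 969/8 ≈ 121.125000.


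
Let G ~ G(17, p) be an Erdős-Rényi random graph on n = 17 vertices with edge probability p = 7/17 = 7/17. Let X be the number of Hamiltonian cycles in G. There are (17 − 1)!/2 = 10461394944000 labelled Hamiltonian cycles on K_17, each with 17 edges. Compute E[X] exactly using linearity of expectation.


K_17 has (17 − 1)!/2 = 10461394944000 labelled Hamiltonian cycles.
For each such Hamiltonian cycle H, let X_H = 1 if all 17 edges of H are present in G. Then P[X_H = 1] = p^{17} = (7/17)^{17} = 232630513987207/827240261886336764177.
By linearity of expectation: E[X] = Σ_H E[X_H] = 10461394944000 · p^{17} = 10461394944000 · 232630513987207/827240261886336764177 = 2433639682845888590481408000/827240261886336764177.
Numerically: E[X] ≈ 2.9419e+06.

E[X] = 10461394944000 · (7/17)^{17} = 2433639682845888590481408000/827240261886336764177 ≈ 2.9419e+06.


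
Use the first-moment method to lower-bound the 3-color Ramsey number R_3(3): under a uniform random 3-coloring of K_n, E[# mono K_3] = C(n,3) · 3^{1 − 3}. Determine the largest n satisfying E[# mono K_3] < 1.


We need C(n, 3) · 3^{1 − 3} < 1, i.e. C(n, 3) < 3^{3 − 1} = 9.
Check values of n near the boundary:
  n = 3: C(3, 3) = 1; 1 < 9? YES
  n = 4: C(4, 3) = 4; 4 < 9? YES
  n = 5: C(5, 3) = 10; 10 < 9? NO
  n = 6: C(6, 3) = 20; 20 < 9? NO
  n = 7: C(7, 3) = 35; 35 < 9? NO
The largest n with C(n, 3) < 9 is n = 4 (where E[X] = 4/9 ≈ 0.444). Hence R_3(3) > 4, i.e. R_3(3) ≥ 5.

Largest n = 4; hence R_3(3) > 4.


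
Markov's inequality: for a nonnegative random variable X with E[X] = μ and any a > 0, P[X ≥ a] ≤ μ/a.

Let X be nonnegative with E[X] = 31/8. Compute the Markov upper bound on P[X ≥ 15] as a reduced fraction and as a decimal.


μ = E[X] = 31/8, a = 15.
Markov: P[X ≥ 15] ≤ μ/a = (31/8)/15 = 31/120.
Numerically: ≈ 0.25833.
(Since a = 15 > μ = 3.87500, the bound 31/120 is < 1 and informative.)

P[X ≥ 15] ≤ 31/120 ≈ 0.25833.


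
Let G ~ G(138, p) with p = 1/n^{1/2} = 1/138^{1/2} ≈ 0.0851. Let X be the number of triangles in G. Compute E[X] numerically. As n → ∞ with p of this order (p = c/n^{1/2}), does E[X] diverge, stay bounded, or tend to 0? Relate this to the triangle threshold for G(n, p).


Number of potential triangles: C(138, 3) = 428536.
Each occurs with probability p³ ≈ (0.0851)³ ≈ 6.16853e-04.
By linearity: E[X] = C(138, 3)·p³ ≈ 428536 · 6.16853e-04 ≈ 264.344.
Since α = 1/2 < 1, p = c/n^{1/2} ≫ 1/n is above the triangle threshold p ~ 1/n. Asymptotically E[X] ~ (c³/6)·n^{3(1−α)} = (1³/6)·n^{1.5} → ∞; triangles are abundant w.h.p.

E[X] ≈ 264.344; in regime p = Θ(1/n^{1/2}) E[X] diverges (above the triangle threshold p ~ 1/n).


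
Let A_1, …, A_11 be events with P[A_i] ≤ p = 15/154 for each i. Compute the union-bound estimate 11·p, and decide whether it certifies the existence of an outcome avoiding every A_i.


Union bound: P[∪_{i=1}^{11} A_i] ≤ Σ_i P[A_i] ≤ 11·p = 11·(15/154) = 15/14.
Numerically: 15/14 ≈ 1.07143.
Is 15/14 < 1? NO.
Since the bound 15/14 is ≥ 1, the union bound is uninformative here; it does NOT by itself certify existence.

11·p = 15/14 ≈ 1.07143; existence NOT certified by the union bound.


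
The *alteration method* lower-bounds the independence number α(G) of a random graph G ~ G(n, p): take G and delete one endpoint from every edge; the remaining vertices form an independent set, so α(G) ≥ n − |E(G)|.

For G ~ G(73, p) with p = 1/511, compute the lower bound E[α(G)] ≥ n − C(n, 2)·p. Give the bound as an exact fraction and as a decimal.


E[|E(G)|] = C(73, 2)·p = 2628 · (1/511) = 36/7.
E[α(G)] ≥ n − E[|E(G)|] = 73 − 36/7 = 475/7.
Numerically: ≈ 67.857143.
(This is only a lower bound; the true E[α(G)] may be larger.)

E[α(G)] ≥ 475/7 ≈ 67.857143.


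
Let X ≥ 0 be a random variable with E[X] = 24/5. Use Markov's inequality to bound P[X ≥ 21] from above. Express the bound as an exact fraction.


μ = E[X] = 24/5, a = 21.
Markov: P[X ≥ 21] ≤ μ/a = (24/5)/21 = 8/35.
Numerically: ≈ 0.22857.
(Since a = 21 > μ = 4.80000, the bound 8/35 is < 1 and informative.)

P[X ≥ 21] ≤ 8/35 ≈ 0.22857.


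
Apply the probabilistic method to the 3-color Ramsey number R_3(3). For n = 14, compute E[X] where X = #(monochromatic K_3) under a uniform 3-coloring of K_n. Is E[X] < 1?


E[X] = C(14, 3) · 3^{1 − 3} = 364 · 3^{−2} = 364/9.
As a reduced fraction: E[X] = 364/9 ≈ 40.4444.
Is E[X] < 1? NO.
Since E[X] ≥ 1, the first-moment bound is inconclusive at n = 14; it does NOT by itself certify R_3(3) > 14.

E[X] = 364/9 ≈ 40.4444; E[X] ≥ 1; first-moment method inconclusive here.


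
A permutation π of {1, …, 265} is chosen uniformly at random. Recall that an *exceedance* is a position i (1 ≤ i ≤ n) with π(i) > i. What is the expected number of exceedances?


Write X = Σ_{i=1}^{265} X_i, where X_i = 1_{π(i) > i}.
For each fixed i, π(i) is uniform over {1, …, 265} (marginal of a uniform permutation), so P[π(i) > i] = (n − i)/n. Summing: Σ_{i=1}^{265} (n − i)/n = (0 + 1 + … + 264)/265 = 265(265 − 1)/(2·265) = (265 − 1)/2.
Hence E[X] = Σ_{i=1}^{265} (265 − i)/265 = 132 ≈ 132.00000.

E[X] = 132 = 132.00000.


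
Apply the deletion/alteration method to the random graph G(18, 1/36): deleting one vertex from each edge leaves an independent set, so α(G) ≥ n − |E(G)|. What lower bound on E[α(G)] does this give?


E[|E(G)|] = C(18, 2)·p = 153 · (1/36) = 17/4.
E[α(G)] ≥ n − E[|E(G)|] = 18 − 17/4 = 55/4.
Numerically: ≈ 13.75000.
(This is only a lower bound; the true E[α(G)] may be larger.)

E[α(G)] ≥ 55/4 ≈ 13.75000.


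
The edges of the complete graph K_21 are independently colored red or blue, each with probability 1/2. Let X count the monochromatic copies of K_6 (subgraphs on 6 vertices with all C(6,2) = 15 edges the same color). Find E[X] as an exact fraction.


Let X = Σ_S X_S over the C(21, 6) = 54264 subsets S of size 6, where X_S = 1 if the K_6 on S is monochromatic.
For a fixed S, the K_6 on S has C(6, 2) = 15 edges. P[all 15 edges red] = (1/2)^15, and likewise for blue, so P[monochromatic] = 2·(1/2)^15 = 2^{1 − 15} = 1/16384.
Summing: E[X] = C(21, 6) · 2^{1 − 15} = 54264 · 1/16384 = 6783/2048.
Numerically: E[X] ≈ 3.312012.

E[X] = C(21,6)·2^(1−C(6,2)) = 6783/2048 ≈ 3.312012.


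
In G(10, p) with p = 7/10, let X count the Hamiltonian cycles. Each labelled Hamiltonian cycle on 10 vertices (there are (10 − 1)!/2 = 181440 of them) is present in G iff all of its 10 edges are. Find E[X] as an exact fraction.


K_10 has (10 − 1)!/2 = 181440 labelled Hamiltonian cycles.
For each such Hamiltonian cycle H, let X_H = 1 if all 10 edges of H are present in G. Then P[X_H = 1] = p^{10} = (7/10)^{10} = 282475249/10000000000.
Summing the indicators: E[X] = Σ_H E[X_H] = 181440 · p^{10} = 181440 · 282475249/10000000000 = 160163466183/31250000.
Numerically: E[X] ≈ 5.13e+03.

E[X] = 181440 · (7/10)^{10} = 160163466183/31250000 ≈ 5.13e+03.


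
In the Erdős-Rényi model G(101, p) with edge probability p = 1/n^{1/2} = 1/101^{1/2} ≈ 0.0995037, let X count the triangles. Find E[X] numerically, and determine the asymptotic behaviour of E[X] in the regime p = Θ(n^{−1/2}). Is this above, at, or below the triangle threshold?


Number of potential triangles: C(101, 3) = 166650.
Each occurs with probability p³ ≈ (0.0995037)³ ≈ 9.85185337e-04.
By linearity: E[X] = C(101, 3)·p³ ≈ 166650 · 9.85185337e-04 ≈ 164.181136.
Since α = 1/2 < 1, p = c/n^{1/2} ≫ 1/n is above the triangle threshold p ~ 1/n. Asymptotically E[X] ~ (c³/6)·n^{3(1−α)} = (1³/6)·n^{1.5} → ∞; triangles are abundant w.h.p.

E[X] ≈ 164.181136; in regime p = Θ(1/n^{1/2}) E[X] diverges (above the triangle threshold p ~ 1/n).


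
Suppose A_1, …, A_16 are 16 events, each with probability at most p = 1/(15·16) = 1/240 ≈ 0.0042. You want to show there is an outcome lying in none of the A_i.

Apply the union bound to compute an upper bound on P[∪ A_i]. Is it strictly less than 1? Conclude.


Union bound: P[∪_{i=1}^{16} A_i] ≤ Σ_i P[A_i] ≤ 16·p = 16·(1/240) = 1/15.
Numerically: 1/15 ≈ 0.0667.
Is 1/15 < 1? YES.
Since P[∪ A_i] ≤ 1/15 < 1, the complement has P[∩ A_i^c] ≥ 1 − 1/15 = 14/15 > 0, so some outcome avoids every A_i.

16·p = 1/15 ≈ 0.0667; existence CERTIFIED by the union bound.


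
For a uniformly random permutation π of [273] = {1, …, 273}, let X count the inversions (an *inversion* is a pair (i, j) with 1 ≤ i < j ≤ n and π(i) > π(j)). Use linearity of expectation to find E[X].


Write X = Σ X_I over the C(273, 2) = 37128 pairs i < j, with X_I the indicator of one inversion.
There are 37128 indicators.
For each fixed pair i < j, the values π(i) and π(j) are two distinct elements of {1, …, 273} in uniformly random order; by symmetry P[π(i) > π(j)] = 1/2.
By linearity: E[X] = 37128 · (1/2) = C(273, 2) · (1/2) = 37128/2 = 18564 ≈ 18564.000000.

E[X] = 18564 = 18564.000000.


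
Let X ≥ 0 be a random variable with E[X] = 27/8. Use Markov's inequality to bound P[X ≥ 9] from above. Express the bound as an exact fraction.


μ = E[X] = 27/8, a = 9.
Markov: P[X ≥ 9] ≤ μ/a = (27/8)/9 = 3/8.
Numerically: ≈ 0.37500.
(Since a = 9 > μ = 3.37500, the bound 3/8 is < 1 and informative.)

P[X ≥ 9] ≤ 3/8 ≈ 0.37500.


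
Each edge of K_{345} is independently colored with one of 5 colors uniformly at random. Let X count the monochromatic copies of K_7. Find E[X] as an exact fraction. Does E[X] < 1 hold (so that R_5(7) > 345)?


E[X] = C(345, 7) · 5^{1 − 21} = 108567596033820 · 5^{−20} = 108567596033820/95367431640625.
As a reduced fraction: E[X] = 21713519206764/19073486328125 ≈ 1.138414.
Is E[X] < 1? NO.
Since E[X] ≥ 1, the first-moment bound is inconclusive at n = 345; it does NOT by itself certify R_5(7) > 345.

E[X] = 21713519206764/19073486328125 ≈ 1.138414; E[X] ≥ 1; first-moment method inconclusive here.


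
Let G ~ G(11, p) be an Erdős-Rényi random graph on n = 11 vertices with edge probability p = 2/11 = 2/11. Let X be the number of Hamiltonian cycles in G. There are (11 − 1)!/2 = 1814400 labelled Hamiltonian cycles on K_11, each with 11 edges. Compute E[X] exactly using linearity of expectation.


K_11 has (11 − 1)!/2 = 1814400 labelled Hamiltonian cycles.
For each such Hamiltonian cycle H, let X_H = 1 if all 11 edges of H are present in G. Then P[X_H = 1] = p^{11} = (2/11)^{11} = 2048/285311670611.
By linearity of expectation: E[X] = Σ_H E[X_H] = 1814400 · p^{11} = 1814400 · 2048/285311670611 = 3715891200/285311670611.
Numerically: E[X] ≈ 0.013024.

E[X] = 1814400 · (2/11)^{11} = 3715891200/285311670611 ≈ 0.013024.


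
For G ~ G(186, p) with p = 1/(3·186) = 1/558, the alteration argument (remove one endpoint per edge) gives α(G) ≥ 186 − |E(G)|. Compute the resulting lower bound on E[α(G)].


E[|E(G)|] = C(186, 2)·p = 17205 · (1/558) = 185/6.
E[α(G)] ≥ n − E[|E(G)|] = 186 − 185/6 = 931/6.
Numerically: ≈ 155.167.
(This is only a lower bound; the true E[α(G)] may be larger.)

E[α(G)] ≥ 931/6 ≈ 155.167.


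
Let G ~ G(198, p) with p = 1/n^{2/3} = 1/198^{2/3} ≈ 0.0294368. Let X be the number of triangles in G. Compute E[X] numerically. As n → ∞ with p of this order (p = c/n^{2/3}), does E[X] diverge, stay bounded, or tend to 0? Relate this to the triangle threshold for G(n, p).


Number of potential triangles: C(198, 3) = 1274196.
Each occurs with probability p³ ≈ (0.0294368)³ ≈ 2.55076013e-05.
By linearity: E[X] = C(198, 3)·p³ ≈ 1274196 · 2.55076013e-05 ≈ 32.501684.
Since α = 2/3 < 1, p = c/n^{2/3} ≫ 1/n is above the triangle threshold p ~ 1/n. Asymptotically E[X] ~ (c³/6)·n^{3(1−α)} = (1³/6)·n^{1} → ∞; triangles are abundant w.h.p.

E[X] ≈ 32.501684; in regime p = Θ(1/n^{2/3}) E[X] diverges (above the triangle threshold p ~ 1/n).


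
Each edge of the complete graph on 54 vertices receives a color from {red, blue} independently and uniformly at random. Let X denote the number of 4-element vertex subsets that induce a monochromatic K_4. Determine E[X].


Let X = Σ_S X_S over the C(54, 4) = 316251 subsets S of size 4, where X_S = 1 if the K_4 on S is monochromatic.
For a fixed S, the K_4 on S has C(4, 2) = 6 edges. P[all 6 edges red] = (1/2)^6, and likewise for blue, so P[monochromatic] = 2·(1/2)^6 = 2^{1 − 6} = 1/32.
By linearity: E[X] = C(54, 4) · 2^{1 − 6} = 316251 · 1/32 = 316251/32.
Numerically: E[X] ≈ 9882.84375.

E[X] = C(54,4)·2^(1−C(4,2)) = 316251/32 ≈ 9882.84375.


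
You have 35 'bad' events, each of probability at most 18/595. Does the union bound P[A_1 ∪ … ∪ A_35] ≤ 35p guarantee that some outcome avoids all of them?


Union bound: P[∪_{i=1}^{35} A_i] ≤ Σ_i P[A_i] ≤ 35·p = 35·(18/595) = 18/17.
Numerically: 18/17 ≈ 1.0588.
Is 18/17 < 1? NO.
Since the bound 18/17 is ≥ 1, the union bound is uninformative here; it does NOT by itself certify existence.

35·p = 18/17 ≈ 1.0588; existence NOT certified by the union bound.


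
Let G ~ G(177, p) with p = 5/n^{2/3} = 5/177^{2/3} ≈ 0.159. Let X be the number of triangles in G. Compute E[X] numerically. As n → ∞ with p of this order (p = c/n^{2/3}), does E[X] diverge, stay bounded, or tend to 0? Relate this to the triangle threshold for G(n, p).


Number of potential triangles: C(177, 3) = 908600.
Each occurs with probability p³ ≈ (0.159)³ ≈ 3.98991e-03.
By linearity: E[X] = C(177, 3)·p³ ≈ 908600 · 3.98991e-03 ≈ 3625.235.
Since α = 2/3 < 1, p = c/n^{2/3} ≫ 1/n is above the triangle threshold p ~ 1/n. Asymptotically E[X] ~ (c³/6)·n^{3(1−α)} = (5³/6)·n^{1} → ∞; triangles are abundant w.h.p.

E[X] ≈ 3625.235; in regime p = Θ(1/n^{2/3}) E[X] diverges (above the triangle threshold p ~ 1/n).


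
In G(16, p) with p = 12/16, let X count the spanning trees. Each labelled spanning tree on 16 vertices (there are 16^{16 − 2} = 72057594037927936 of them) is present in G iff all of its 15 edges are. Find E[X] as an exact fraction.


K_16 has 16^{16 − 2} = 72057594037927936 labelled spanning trees.
For each such spanning tree H, let X_H = 1 if all 15 edges of H are present in G. Then P[X_H = 1] = p^{15} = (3/4)^{15} = 14348907/1073741824.
By linearity: E[X] = Σ_H E[X_H] = 72057594037927936 · p^{15} = 72057594037927936 · 14348907/1073741824 = 962938848411648.
Numerically: E[X] ≈ 9.629e+14.

E[X] = 72057594037927936 · (3/4)^{15} = 962938848411648 ≈ 9.629e+14.


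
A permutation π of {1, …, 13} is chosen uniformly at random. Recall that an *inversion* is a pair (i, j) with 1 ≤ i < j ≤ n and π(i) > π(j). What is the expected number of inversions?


Write X = Σ X_I over the C(13, 2) = 78 pairs i < j, with X_I the indicator of one inversion.
There are 78 indicators.
For each fixed pair i < j, the values π(i) and π(j) are two distinct elements of {1, …, 13} in uniformly random order; by symmetry P[π(i) > π(j)] = 1/2.
By linearity: E[X] = 78 · (1/2) = C(13, 2) · (1/2) = 78/2 = 39 ≈ 39.000.

E[X] = 39 = 39.000.


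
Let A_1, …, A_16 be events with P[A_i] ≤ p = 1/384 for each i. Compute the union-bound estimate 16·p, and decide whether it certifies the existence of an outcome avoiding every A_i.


Union bound: P[∪_{i=1}^{16} A_i] ≤ Σ_i P[A_i] ≤ 16·p = 16·(1/384) = 1/24.
Numerically: 1/24 ≈ 0.04167.
Is 1/24 < 1? YES.
Since P[∪ A_i] ≤ 1/24 < 1, the complement has P[∩ A_i^c] ≥ 1 − 1/24 = 23/24 > 0, so some outcome avoids every A_i.

16·p = 1/24 ≈ 0.04167; existence CERTIFIED by the union bound.


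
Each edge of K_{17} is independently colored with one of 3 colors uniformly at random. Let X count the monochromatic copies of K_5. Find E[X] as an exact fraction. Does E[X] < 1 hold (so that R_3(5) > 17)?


E[X] = C(17, 5) · 3^{1 − 10} = 6188 · 3^{−9} = 6188/19683.
As a reduced fraction: E[X] = 6188/19683 ≈ 0.314383.
Is E[X] < 1? YES.
Since E[X] < 1, there exists a 3-coloring of K_{17} with no monochromatic K_5; hence R_3(5) > 17.

E[X] = 6188/19683 ≈ 0.314383; E[X] < 1, so R_3(5) > 17.


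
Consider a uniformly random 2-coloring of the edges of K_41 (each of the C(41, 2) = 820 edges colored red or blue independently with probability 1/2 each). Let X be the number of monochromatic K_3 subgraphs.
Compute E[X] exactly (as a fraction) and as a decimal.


Let X = Σ_S X_S over the C(41, 3) = 10660 subsets S of size 3, where X_S = 1 if the K_3 on S is monochromatic.
For a fixed S, the K_3 on S has C(3, 2) = 3 edges. P[all 3 edges red] = (1/2)^3, and likewise for blue, so P[monochromatic] = 2·(1/2)^3 = 2^{1 − 3} = 1/4.
Summing: E[X] = C(41, 3) · 2^{1 − 3} = 10660 · 1/4 = 2665.
Numerically: E[X] ≈ 2665.000.

E[X] = C(41,3)·2^(1−C(3,2)) = 2665 ≈ 2665.000.


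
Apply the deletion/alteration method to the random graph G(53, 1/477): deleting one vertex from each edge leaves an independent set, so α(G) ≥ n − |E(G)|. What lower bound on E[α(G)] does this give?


E[|E(G)|] = C(53, 2)·p = 1378 · (1/477) = 26/9.
E[α(G)] ≥ n − E[|E(G)|] = 53 − 26/9 = 451/9.
Numerically: ≈ 50.1111.
(This is only a lower bound; the true E[α(G)] may be larger.)

E[α(G)] ≥ 451/9 ≈ 50.1111.


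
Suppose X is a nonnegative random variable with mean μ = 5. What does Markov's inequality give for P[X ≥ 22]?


μ = E[X] = 5, a = 22.
Markov: P[X ≥ 22] ≤ μ/a = (5)/22 = 5/22.
Numerically: ≈ 0.227.
(Since a = 22 > μ = 5.000, the bound 5/22 is < 1 and informative.)

P[X ≥ 22] ≤ 5/22 ≈ 0.227.


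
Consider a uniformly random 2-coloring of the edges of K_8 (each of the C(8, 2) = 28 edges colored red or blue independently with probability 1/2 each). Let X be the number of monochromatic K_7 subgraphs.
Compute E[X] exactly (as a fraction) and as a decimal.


Let X = Σ_S X_S over the C(8, 7) = 8 subsets S of size 7, where X_S = 1 if the K_7 on S is monochromatic.
For a fixed S, the K_7 on S has C(7, 2) = 21 edges. P[all 21 edges red] = (1/2)^21, and likewise for blue, so P[monochromatic] = 2·(1/2)^21 = 2^{1 − 21} = 1/1048576.
By linearity: E[X] = C(8, 7) · 2^{1 − 21} = 8 · 1/1048576 = 1/131072.
Numerically: E[X] ≈ 0.0000.

E[X] = C(8,7)·2^(1−C(7,2)) = 1/131072 ≈ 0.0000.


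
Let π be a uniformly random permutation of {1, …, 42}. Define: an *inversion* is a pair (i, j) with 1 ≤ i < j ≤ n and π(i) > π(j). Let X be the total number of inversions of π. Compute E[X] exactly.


Write X = Σ X_I over the C(42, 2) = 861 pairs i < j, with X_I the indicator of one inversion.
There are 861 indicators.
For each fixed pair i < j, the values π(i) and π(j) are two distinct elements of {1, …, 42} in uniformly random order; by symmetry P[π(i) > π(j)] = 1/2.
By linearity: E[X] = 861 · (1/2) = C(42, 2) · (1/2) = 861/2 = 861/2 ≈ 430.5000.

E[X] = 861/2 = 430.5000.


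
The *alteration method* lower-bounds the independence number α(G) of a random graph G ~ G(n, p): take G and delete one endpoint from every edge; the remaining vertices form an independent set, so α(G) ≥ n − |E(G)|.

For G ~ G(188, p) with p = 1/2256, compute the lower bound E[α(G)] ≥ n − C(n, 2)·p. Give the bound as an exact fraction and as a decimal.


E[|E(G)|] = C(188, 2)·p = 17578 · (1/2256) = 187/24.
E[α(G)] ≥ n − E[|E(G)|] = 188 − 187/24 = 4325/24.
Numerically: ≈ 180.2083.
(This is only a lower bound; the true E[α(G)] may be larger.)

E[α(G)] ≥ 4325/24 ≈ 180.2083.


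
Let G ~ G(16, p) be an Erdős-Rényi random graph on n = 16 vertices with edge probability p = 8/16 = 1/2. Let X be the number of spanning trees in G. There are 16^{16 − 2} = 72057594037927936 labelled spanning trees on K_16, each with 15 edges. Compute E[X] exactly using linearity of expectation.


K_16 has 16^{16 − 2} = 72057594037927936 labelled spanning trees.
For each such spanning tree H, let X_H = 1 if all 15 edges of H are present in G. Then P[X_H = 1] = p^{15} = (1/2)^{15} = 1/32768.
Summing the indicators: E[X] = Σ_H E[X_H] = 72057594037927936 · p^{15} = 72057594037927936 · 1/32768 = 2199023255552.
Numerically: E[X] ≈ 2.199e+12.

E[X] = 72057594037927936 · (1/2)^{15} = 2199023255552 ≈ 2.199e+12.


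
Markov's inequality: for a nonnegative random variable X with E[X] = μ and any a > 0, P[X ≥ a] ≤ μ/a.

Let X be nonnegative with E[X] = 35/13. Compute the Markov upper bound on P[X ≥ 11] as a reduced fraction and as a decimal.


μ = E[X] = 35/13, a = 11.
Markov: P[X ≥ 11] ≤ μ/a = (35/13)/11 = 35/143.
Numerically: ≈ 0.245.
(Since a = 11 > μ = 2.692, the bound 35/143 is < 1 and informative.)

P[X ≥ 11] ≤ 35/143 ≈ 0.245.


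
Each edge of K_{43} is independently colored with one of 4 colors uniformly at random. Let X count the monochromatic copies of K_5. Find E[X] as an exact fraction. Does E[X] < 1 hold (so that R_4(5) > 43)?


E[X] = C(43, 5) · 4^{1 − 10} = 962598 · 4^{−9} = 962598/262144.
As a reduced fraction: E[X] = 481299/131072 ≈ 3.6720.
Is E[X] < 1? NO.
Since E[X] ≥ 1, the first-moment bound is inconclusive at n = 43; it does NOT by itself certify R_4(5) > 43.

E[X] = 481299/131072 ≈ 3.6720; E[X] ≥ 1; first-moment method inconclusive here.


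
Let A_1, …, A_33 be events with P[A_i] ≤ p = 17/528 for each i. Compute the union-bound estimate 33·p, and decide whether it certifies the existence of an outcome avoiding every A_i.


Union bound: P[∪_{i=1}^{33} A_i] ≤ Σ_i P[A_i] ≤ 33·p = 33·(17/528) = 17/16.
Numerically: 17/16 ≈ 1.062.
Is 17/16 < 1? NO.
Since the bound 17/16 is ≥ 1, the union bound is uninformative here; it does NOT by itself certify existence.

33·p = 17/16 ≈ 1.062; existence NOT certified by the union bound.


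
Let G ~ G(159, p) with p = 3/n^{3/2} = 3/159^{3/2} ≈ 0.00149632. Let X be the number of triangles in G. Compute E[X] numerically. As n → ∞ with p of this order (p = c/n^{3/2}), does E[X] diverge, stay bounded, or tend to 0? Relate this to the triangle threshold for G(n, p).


Number of potential triangles: C(159, 3) = 657359.
Each occurs with probability p³ ≈ (0.00149632)³ ≈ 3.35024606e-09.
By linearity: E[X] = C(159, 3)·p³ ≈ 657359 · 3.35024606e-09 ≈ 0.002202.
Since α = 3/2 > 1, p = c/n^{3/2} = o(1/n) is below the triangle threshold p ~ 1/n. Asymptotically E[X] ~ (c³/6)·n^{3(1−α)} = (3³/6)·n^{-1.5} → 0, so by Markov's inequality G has no triangles w.h.p.

E[X] ≈ 0.002202; in regime p = Θ(1/n^{3/2}) E[X] tends to 0 (below the triangle threshold p ~ 1/n).


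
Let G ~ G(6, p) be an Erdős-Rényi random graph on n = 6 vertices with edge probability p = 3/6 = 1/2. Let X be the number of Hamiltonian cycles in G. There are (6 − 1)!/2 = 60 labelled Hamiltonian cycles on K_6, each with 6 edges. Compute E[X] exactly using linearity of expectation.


K_6 has (6 − 1)!/2 = 60 labelled Hamiltonian cycles.
For each such Hamiltonian cycle H, let X_H = 1 if all 6 edges of H are present in G. Then P[X_H = 1] = p^{6} = (1/2)^{6} = 1/64.
Summing the indicators: E[X] = Σ_H E[X_H] = 60 · p^{6} = 60 · 1/64 = 15/16.
Numerically: E[X] ≈ 0.9375.

E[X] = 60 · (1/2)^{6} = 15/16 ≈ 0.9375.


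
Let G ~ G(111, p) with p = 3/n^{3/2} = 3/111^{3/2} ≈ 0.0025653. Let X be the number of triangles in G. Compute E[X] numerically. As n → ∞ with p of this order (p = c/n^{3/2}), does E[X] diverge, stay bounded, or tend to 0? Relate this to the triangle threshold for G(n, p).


Number of potential triangles: C(111, 3) = 221815.
Each occurs with probability p³ ≈ (0.0025653)³ ≈ 1.6881474e-08.
By linearity: E[X] = C(111, 3)·p³ ≈ 221815 · 1.6881474e-08 ≈ 0.00374.
Since α = 3/2 > 1, p = c/n^{3/2} = o(1/n) is below the triangle threshold p ~ 1/n. Asymptotically E[X] ~ (c³/6)·n^{3(1−α)} = (3³/6)·n^{-1.5} → 0, so by Markov's inequality G has no triangles w.h.p.

E[X] ≈ 0.00374; in regime p = Θ(1/n^{3/2}) E[X] tends to 0 (below the triangle threshold p ~ 1/n).


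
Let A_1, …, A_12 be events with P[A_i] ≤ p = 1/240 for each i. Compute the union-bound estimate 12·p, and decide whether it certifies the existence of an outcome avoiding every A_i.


Union bound: P[∪_{i=1}^{12} A_i] ≤ Σ_i P[A_i] ≤ 12·p = 12·(1/240) = 1/20.
Numerically: 1/20 ≈ 0.05000.
Is 1/20 < 1? YES.
Since P[∪ A_i] ≤ 1/20 < 1, the complement has P[∩ A_i^c] ≥ 1 − 1/20 = 19/20 > 0, so some outcome avoids every A_i.

12·p = 1/20 ≈ 0.05000; existence CERTIFIED by the union bound.


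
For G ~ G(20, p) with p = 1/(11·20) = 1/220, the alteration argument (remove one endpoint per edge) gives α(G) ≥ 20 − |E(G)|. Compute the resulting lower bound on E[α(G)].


E[|E(G)|] = C(20, 2)·p = 190 · (1/220) = 19/22.
E[α(G)] ≥ n − E[|E(G)|] = 20 − 19/22 = 421/22.
Numerically: ≈ 19.1364.
(This is only a lower bound; the true E[α(G)] may be larger.)

E[α(G)] ≥ 421/22 ≈ 19.1364.


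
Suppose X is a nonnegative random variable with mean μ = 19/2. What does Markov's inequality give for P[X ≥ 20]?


μ = E[X] = 19/2, a = 20.
Markov: P[X ≥ 20] ≤ μ/a = (19/2)/20 = 19/40.
Numerically: ≈ 0.4750.
(Since a = 20 > μ = 9.5000, the bound 19/40 is < 1 and informative.)

P[X ≥ 20] ≤ 19/40 ≈ 0.4750.


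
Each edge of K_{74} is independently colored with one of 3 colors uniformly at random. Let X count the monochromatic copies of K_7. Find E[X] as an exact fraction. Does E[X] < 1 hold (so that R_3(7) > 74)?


E[X] = C(74, 7) · 3^{1 − 21} = 1799579064 · 3^{−20} = 1799579064/3486784401.
As a reduced fraction: E[X] = 599859688/1162261467 ≈ 0.516.
Is E[X] < 1? YES.
Since E[X] < 1, there exists a 3-coloring of K_{74} with no monochromatic K_7; hence R_3(7) > 74.

E[X] = 599859688/1162261467 ≈ 0.516; E[X] < 1, so R_3(7) > 74.


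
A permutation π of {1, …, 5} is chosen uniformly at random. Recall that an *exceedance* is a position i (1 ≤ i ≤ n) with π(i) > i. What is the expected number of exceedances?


Write X = Σ_{i=1}^{5} X_i, where X_i = 1_{π(i) > i}.
For each fixed i, π(i) is uniform over {1, …, 5} (marginal of a uniform permutation), so P[π(i) > i] = (n − i)/n. Summing: Σ_{i=1}^{5} (n − i)/n = (0 + 1 + … + 4)/5 = 5(5 − 1)/(2·5) = (5 − 1)/2.
Hence E[X] = Σ_{i=1}^{5} (5 − i)/5 = 2 ≈ 2.00000.

E[X] = 2 = 2.00000.


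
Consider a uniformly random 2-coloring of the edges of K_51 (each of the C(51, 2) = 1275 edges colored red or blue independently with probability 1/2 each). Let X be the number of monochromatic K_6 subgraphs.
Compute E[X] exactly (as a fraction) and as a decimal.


Let X = Σ_S X_S over the C(51, 6) = 18009460 subsets S of size 6, where X_S = 1 if the K_6 on S is monochromatic.
For a fixed S, the K_6 on S has C(6, 2) = 15 edges. P[all 15 edges red] = (1/2)^15, and likewise for blue, so P[monochromatic] = 2·(1/2)^15 = 2^{1 − 15} = 1/16384.
Summing: E[X] = C(51, 6) · 2^{1 − 15} = 18009460 · 1/16384 = 4502365/4096.
Numerically: E[X] ≈ 1099.21021.

E[X] = C(51,6)·2^(1−C(6,2)) = 4502365/4096 ≈ 1099.21021.


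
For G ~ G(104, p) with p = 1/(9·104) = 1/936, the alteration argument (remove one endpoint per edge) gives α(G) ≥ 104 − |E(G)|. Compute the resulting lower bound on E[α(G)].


E[|E(G)|] = C(104, 2)·p = 5356 · (1/936) = 103/18.
E[α(G)] ≥ n − E[|E(G)|] = 104 − 103/18 = 1769/18.
Numerically: ≈ 98.278.
(This is only a lower bound; the true E[α(G)] may be larger.)

E[α(G)] ≥ 1769/18 ≈ 98.278.


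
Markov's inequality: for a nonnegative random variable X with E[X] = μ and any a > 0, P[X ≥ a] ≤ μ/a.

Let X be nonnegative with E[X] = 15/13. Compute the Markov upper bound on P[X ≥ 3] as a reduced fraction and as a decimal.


μ = E[X] = 15/13, a = 3.
Markov: P[X ≥ 3] ≤ μ/a = (15/13)/3 = 5/13.
Numerically: ≈ 0.38462.
(Since a = 3 > μ = 1.15385, the bound 5/13 is < 1 and informative.)

P[X ≥ 3] ≤ 5/13 ≈ 0.38462.


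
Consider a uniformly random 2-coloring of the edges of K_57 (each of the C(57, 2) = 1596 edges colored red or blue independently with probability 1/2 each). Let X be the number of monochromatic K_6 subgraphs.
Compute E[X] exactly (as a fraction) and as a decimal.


Let X = Σ_S X_S over the C(57, 6) = 36288252 subsets S of size 6, where X_S = 1 if the K_6 on S is monochromatic.
For a fixed S, the K_6 on S has C(6, 2) = 15 edges. P[all 15 edges red] = (1/2)^15, and likewise for blue, so P[monochromatic] = 2·(1/2)^15 = 2^{1 − 15} = 1/16384.
Summing: E[X] = C(57, 6) · 2^{1 − 15} = 36288252 · 1/16384 = 9072063/4096.
Numerically: E[X] ≈ 2214.8591.

E[X] = C(57,6)·2^(1−C(6,2)) = 9072063/4096 ≈ 2214.8591.


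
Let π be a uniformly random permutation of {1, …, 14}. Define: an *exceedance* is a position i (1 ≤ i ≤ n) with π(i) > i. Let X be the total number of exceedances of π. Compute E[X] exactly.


Write X = Σ_{i=1}^{14} X_i, where X_i = 1_{π(i) > i}.
For each fixed i, π(i) is uniform over {1, …, 14} (marginal of a uniform permutation), so P[π(i) > i] = (n − i)/n. Summing: Σ_{i=1}^{14} (n − i)/n = (0 + 1 + … + 13)/14 = 14(14 − 1)/(2·14) = (14 − 1)/2.
Hence E[X] = Σ_{i=1}^{14} (14 − i)/14 = 13/2 ≈ 6.500000.

E[X] = 13/2 = 6.500000.


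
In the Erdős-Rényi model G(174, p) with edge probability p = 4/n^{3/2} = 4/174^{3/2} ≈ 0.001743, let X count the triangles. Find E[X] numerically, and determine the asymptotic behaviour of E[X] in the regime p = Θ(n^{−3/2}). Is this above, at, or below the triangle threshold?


Number of potential triangles: C(174, 3) = 862924.
Each occurs with probability p³ ≈ (0.001743)³ ≈ 5.293079e-09.
By linearity: E[X] = C(174, 3)·p³ ≈ 862924 · 5.293079e-09 ≈ 0.0046.
Since α = 3/2 > 1, p = c/n^{3/2} = o(1/n) is below the triangle threshold p ~ 1/n. Asymptotically E[X] ~ (c³/6)·n^{3(1−α)} = (4³/6)·n^{-1.5} → 0, so by Markov's inequality G has no triangles w.h.p.

E[X] ≈ 0.0046; in regime p = Θ(1/n^{3/2}) E[X] tends to 0 (below the triangle threshold p ~ 1/n).


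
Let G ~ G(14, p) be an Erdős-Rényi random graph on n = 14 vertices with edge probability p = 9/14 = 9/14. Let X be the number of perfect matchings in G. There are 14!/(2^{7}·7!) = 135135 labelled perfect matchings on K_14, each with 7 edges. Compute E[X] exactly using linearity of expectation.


K_14 has 14!/(2^{7}·7!) = 135135 labelled perfect matchings.
For each such perfect matching H, let X_H = 1 if all 7 edges of H are present in G. Then P[X_H = 1] = p^{7} = (9/14)^{7} = 4782969/105413504.
By linearity of expectation: E[X] = Σ_H E[X_H] = 135135 · p^{7} = 135135 · 4782969/105413504 = 92335216545/15059072.
Numerically: E[X] ≈ 6.13e+03.

E[X] = 135135 · (9/14)^{7} = 92335216545/15059072 ≈ 6.13e+03.


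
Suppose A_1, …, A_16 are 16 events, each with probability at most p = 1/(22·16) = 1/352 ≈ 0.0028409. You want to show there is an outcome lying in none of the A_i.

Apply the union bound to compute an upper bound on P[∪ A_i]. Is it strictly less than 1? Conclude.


Union bound: P[∪_{i=1}^{16} A_i] ≤ Σ_i P[A_i] ≤ 16·p = 16·(1/352) = 1/22.
Numerically: 1/22 ≈ 0.0454545.
Is 1/22 < 1? YES.
Since P[∪ A_i] ≤ 1/22 < 1, the complement has P[∩ A_i^c] ≥ 1 − 1/22 = 21/22 > 0, so some outcome avoids every A_i.

16·p = 1/22 ≈ 0.0454545; existence CERTIFIED by the union bound.
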